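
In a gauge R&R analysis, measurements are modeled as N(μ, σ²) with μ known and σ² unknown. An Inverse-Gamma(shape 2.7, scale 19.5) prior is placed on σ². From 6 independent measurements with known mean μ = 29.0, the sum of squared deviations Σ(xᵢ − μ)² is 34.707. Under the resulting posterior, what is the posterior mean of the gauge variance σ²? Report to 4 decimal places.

7.8412

With known mean μ and an Inverse-Gamma(α, β) prior on σ², the Normal likelihood is conjugate: posterior is Inv-Gamma(α + n/2, β + Σ(xᵢ−μ)²/2).
Posterior: Inv-Gamma(2.7 + 6/2, 19.5 + 34.707/2) = Inv-Gamma(5.70, 36.8535).
E[σ²|data] = β/(α−1) = 36.8535/4.70 = 7.8412.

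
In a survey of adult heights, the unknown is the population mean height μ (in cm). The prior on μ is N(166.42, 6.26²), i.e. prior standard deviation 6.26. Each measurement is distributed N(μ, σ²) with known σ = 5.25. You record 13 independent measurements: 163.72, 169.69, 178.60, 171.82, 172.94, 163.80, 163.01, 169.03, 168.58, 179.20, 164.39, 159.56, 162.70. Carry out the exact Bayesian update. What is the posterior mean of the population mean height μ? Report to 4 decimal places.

168.1407

For Normal data with known variance σ², a Normal(μ₀, σ₀²) prior on μ is conjugate. Posterior precision = 1/σ₀² + n/σ²; posterior mean is the precision-weighted average of μ₀ and x̄.
Σxᵢ = 163.72 + 169.69 + 178.60 + 171.82 + 172.94 + 163.80 + 163.01 + 169.03 + 168.58 + 179.20 + 164.39 + 159.56 + 162.70 = 2187.04, so n·x̄ = 2187.04.
σ₀² = 6.26² = 39.1876, σ² = 5.25² = 27.5625; σ² + n·σ₀² = 27.5625 + 13·39.1876 = 537.0013.
Posterior mean = (μ₀/σ₀² + n·x̄/σ²)/(1/σ₀² + n/σ²) = (σ²·μ₀ + σ₀²·n·x̄)/(σ² + n·σ₀²) = (27.5625·166.42 + 39.1876·2187.04)/537.0013 = 90291.799954/537.0013 = 168.1407.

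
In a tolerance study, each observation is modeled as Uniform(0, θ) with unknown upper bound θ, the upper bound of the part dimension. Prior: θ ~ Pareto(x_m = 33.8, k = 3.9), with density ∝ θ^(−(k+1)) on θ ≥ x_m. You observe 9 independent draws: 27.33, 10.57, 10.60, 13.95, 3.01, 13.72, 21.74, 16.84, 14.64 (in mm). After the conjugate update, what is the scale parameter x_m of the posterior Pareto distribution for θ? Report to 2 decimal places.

A Pareto(scale x_m, shape k) prior on the upper bound θ of Uniform(0, θ) is conjugate: posterior is Pareto(max(x_m, max xᵢ), k + n).
Sample maximum = 27.33; prior scale x_m = 33.8 → posterior scale = max = 33.80.
Posterior shape = 3.9 + 9 = 12.9.
Posterior scale x_m = 33.80.

33.80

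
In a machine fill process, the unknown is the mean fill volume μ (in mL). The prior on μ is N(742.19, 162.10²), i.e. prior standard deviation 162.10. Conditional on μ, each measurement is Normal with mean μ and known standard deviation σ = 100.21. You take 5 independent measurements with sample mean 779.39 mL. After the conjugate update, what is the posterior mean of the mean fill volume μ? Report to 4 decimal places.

For Normal data with known variance σ², a Normal(μ₀, σ₀²) prior on μ is conjugate. Posterior precision = 1/σ₀² + n/σ²; posterior mean is the precision-weighted average of μ₀ and x̄.
n·x̄ = 5·779.39 = 3896.95.
σ₀² = 162.10² = 26276.41, σ² = 100.21² = 10042.0441; σ² + n·σ₀² = 10042.0441 + 5·26276.41 = 141424.0941.
Posterior mean = (μ₀/σ₀² + n·x̄/σ²)/(1/σ₀² + n/σ²) = (σ²·μ₀ + σ₀²·n·x̄)/(σ² + n·σ₀²) = (10042.0441·742.19 + 26276.41·3896.95)/141424.0941 = 109850960.660079/141424.0941 = 776.7486.

776.7486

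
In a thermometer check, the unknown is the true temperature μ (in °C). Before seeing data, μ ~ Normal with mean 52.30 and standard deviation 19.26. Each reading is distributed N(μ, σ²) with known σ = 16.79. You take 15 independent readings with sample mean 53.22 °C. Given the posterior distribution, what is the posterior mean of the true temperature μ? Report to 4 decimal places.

53.1756

For Normal data with known variance σ², a Normal(μ₀, σ₀²) prior on μ is conjugate. Posterior precision = 1/σ₀² + n/σ²; posterior mean is the precision-weighted average of μ₀ and x̄.
n·x̄ = 15·53.22 = 798.3.
σ₀² = 19.26² = 370.9476, σ² = 16.79² = 281.9041; σ² + n·σ₀² = 281.9041 + 15·370.9476 = 5846.1181.
Posterior mean = (μ₀/σ₀² + n·x̄/σ²)/(1/σ₀² + n/σ²) = (σ²·μ₀ + σ₀²·n·x̄)/(σ² + n·σ₀²) = (281.9041·52.30 + 370.9476·798.3)/5846.1181 = 310871.05351/5846.1181 = 53.1756.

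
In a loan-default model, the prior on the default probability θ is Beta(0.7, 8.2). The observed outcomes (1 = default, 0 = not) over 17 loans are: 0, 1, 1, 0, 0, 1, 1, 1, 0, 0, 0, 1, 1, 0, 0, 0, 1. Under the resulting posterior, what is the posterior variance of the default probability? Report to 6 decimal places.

0.008293

The Beta prior is conjugate to a Binomial/Bernoulli likelihood; the update adds successes to α and failures to β.
Posterior: Beta(α+k, β+n−k) = Beta(0.7+8, 8.2+9) = Beta(8.7, 17.2).
Var = αβ/((α+β)²(α+β+1)) = 8.7·17.2/(25.9²·26.9) = 0.008293.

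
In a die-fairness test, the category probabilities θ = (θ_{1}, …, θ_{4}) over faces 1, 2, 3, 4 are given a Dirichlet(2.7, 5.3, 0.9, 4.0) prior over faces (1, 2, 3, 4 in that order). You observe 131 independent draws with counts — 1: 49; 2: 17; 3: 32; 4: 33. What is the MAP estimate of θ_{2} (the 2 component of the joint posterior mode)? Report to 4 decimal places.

0.1523

The Dirichlet prior is conjugate to the Multinomial likelihood: each posterior αⱼ = prior αⱼ + observed count nⱼ.
Posterior concentration: (51.7, 22.3, 32.9, 37.0), total = 143.9.
Joint mode component: (α_{2}−1)/(Σα−K) = 21.3/139.9 = 0.1523.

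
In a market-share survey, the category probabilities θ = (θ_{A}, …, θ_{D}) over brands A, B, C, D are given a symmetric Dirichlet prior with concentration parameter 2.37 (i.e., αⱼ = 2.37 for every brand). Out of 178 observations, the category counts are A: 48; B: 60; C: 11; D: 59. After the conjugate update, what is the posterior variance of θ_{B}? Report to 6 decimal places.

0.001178

The Dirichlet prior is conjugate to the Multinomial likelihood: each posterior αⱼ = prior αⱼ + observed count nⱼ.
Posterior concentration: (50.37, 62.37, 13.37, 61.37), total = 187.48.
Var[θ_j] = α_j(Σα−α_j)/((Σα)²(Σα+1)) = 62.37·125.11/(187.48²·188.48) = 0.001178.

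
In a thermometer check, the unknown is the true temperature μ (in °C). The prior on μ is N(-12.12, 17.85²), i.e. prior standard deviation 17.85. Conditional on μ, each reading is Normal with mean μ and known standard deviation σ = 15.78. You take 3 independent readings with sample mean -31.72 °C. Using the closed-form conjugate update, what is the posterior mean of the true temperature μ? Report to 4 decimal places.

-27.6693

For Normal data with known variance σ², a Normal(μ₀, σ₀²) prior on μ is conjugate. Posterior precision = 1/σ₀² + n/σ²; posterior mean is the precision-weighted average of μ₀ and x̄.
n·x̄ = 3·(-31.72) = -95.16.
σ₀² = 17.85² = 318.6225, σ² = 15.78² = 249.0084; σ² + n·σ₀² = 249.0084 + 3·318.6225 = 1204.8759.
Posterior mean = (μ₀/σ₀² + n·x̄/σ²)/(1/σ₀² + n/σ²) = (σ²·μ₀ + σ₀²·n·x̄)/(σ² + n·σ₀²) = (249.0084·(-12.12) + 318.6225·(-95.16))/1204.8759 = -33338.098908/1204.8759 = -27.6693.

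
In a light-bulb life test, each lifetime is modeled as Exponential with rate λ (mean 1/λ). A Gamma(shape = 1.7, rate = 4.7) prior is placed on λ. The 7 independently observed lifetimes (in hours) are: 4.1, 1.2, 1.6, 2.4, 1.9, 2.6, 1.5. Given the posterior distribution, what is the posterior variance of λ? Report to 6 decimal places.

0.021750

With a Gamma(shape α, rate β) prior on the exponential rate λ, the posterior after n observations with total T = Σxᵢ is Gamma(α+n, β+T).
Sum of observations T = 15.3 hours; n = 7.
Posterior: Gamma(1.7+7, 4.7+15.3) = Gamma(8.7, 20.0).
Var = α/β² = 0.021750.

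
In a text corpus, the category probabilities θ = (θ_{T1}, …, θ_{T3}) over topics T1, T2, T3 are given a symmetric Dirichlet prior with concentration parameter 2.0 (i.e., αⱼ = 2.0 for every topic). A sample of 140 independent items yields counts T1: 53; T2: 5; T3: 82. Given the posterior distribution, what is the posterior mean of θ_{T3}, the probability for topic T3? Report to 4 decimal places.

0.5753

The Dirichlet prior is conjugate to the Multinomial likelihood: each posterior αⱼ = prior αⱼ + observed count nⱼ.
Posterior concentration: (55.0, 7.0, 84.0), total = 146.0.
E[θ_{T3}|data] = α_{T3}/Σα = 84.0/146.0 = 0.5753.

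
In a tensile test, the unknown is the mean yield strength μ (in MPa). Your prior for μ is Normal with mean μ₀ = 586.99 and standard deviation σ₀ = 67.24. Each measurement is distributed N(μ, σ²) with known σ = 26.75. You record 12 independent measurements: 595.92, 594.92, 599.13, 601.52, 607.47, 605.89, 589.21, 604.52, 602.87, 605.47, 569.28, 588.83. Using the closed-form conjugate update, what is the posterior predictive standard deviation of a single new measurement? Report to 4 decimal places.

27.8283

For Normal data with known variance σ², a Normal(μ₀, σ₀²) prior on μ is conjugate. Posterior precision = 1/σ₀² + n/σ²; posterior mean is the precision-weighted average of μ₀ and x̄.
σ₀² = 67.24² = 4521.2176, σ² = 26.75² = 715.5625; σ² + n·σ₀² = 715.5625 + 12·4521.2176 = 54970.1737.
Posterior precision = 1/σ₀² + n/σ² = 1/4521.2176 + 12/715.5625 = (σ² + n·σ₀²)/(σ₀²σ²) = 54970.1737/(4521.2176·715.5625); posterior variance σₙ² = σ₀²σ²/(σ² + n·σ₀²) = 4521.2176·715.5625/54970.1737 = 58.853985.
Predictive variance for one new observation = σₙ² + σ² = 4521.2176·715.5625/54970.1737 + 715.5625 = σ²·(σ₀² + 54970.1737)/54970.1737 = 715.5625·59491.3913/54970.1737 = 774.416485; SD = √(715.5625·59491.3913/54970.1737) = 27.8283.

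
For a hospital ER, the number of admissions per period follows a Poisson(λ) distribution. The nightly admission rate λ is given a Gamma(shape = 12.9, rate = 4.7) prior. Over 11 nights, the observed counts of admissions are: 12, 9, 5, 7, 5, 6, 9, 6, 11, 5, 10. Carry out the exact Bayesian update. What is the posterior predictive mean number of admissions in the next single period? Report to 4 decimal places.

With a Gamma(shape α, rate β) prior, the Poisson likelihood is conjugate: the posterior is Gamma(α + ΣXᵢ, β + n).
Sum of counts S = 85 over n = 11 nights.
Posterior: Gamma(α+S, β+n) = Gamma(12.9+85, 4.7+11) = Gamma(97.9, 15.7).
The predictive distribution for one future period is NegBinom with mean α/β = 6.2357.

6.2357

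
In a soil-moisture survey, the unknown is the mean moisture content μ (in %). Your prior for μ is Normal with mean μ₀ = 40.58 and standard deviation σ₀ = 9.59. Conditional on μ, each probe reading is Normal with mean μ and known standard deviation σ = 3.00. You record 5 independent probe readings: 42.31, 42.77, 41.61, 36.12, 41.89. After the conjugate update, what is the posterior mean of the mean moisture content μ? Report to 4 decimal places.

40.9331

For Normal data with known variance σ², a Normal(μ₀, σ₀²) prior on μ is conjugate. Posterior precision = 1/σ₀² + n/σ²; posterior mean is the precision-weighted average of μ₀ and x̄.
Σxᵢ = 42.31 + 42.77 + 41.61 + 36.12 + 41.89 = 204.7, so n·x̄ = 204.7.
σ₀² = 9.59² = 91.9681, σ² = 3.00² = 9; σ² + n·σ₀² = 9 + 5·91.9681 = 468.8405.
Posterior mean = (μ₀/σ₀² + n·x̄/σ²)/(1/σ₀² + n/σ²) = (σ²·μ₀ + σ₀²·n·x̄)/(σ² + n·σ₀²) = (9·40.58 + 91.9681·204.7)/468.8405 = 19191.09007/468.8405 = 40.9331.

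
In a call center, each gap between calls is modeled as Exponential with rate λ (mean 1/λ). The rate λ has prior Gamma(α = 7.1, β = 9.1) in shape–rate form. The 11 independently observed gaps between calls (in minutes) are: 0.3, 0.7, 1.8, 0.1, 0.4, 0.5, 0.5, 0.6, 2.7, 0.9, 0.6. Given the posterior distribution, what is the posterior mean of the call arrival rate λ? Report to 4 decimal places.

With a Gamma(shape α, rate β) prior on the exponential rate λ, the posterior after n observations with total T = Σxᵢ is Gamma(α+n, β+T).
Sum of observations T = 9.1 minutes; n = 11.
Posterior: Gamma(7.1+11, 9.1+9.1) = Gamma(18.1, 18.2).
Posterior mean of λ = α/β = 18.1/18.2 = 0.9945.

0.9945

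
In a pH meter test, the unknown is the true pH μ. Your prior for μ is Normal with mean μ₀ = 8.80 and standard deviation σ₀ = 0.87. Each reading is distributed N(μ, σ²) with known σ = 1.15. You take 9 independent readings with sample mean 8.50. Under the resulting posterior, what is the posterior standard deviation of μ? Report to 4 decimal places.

0.3508

For Normal data with known variance σ², a Normal(μ₀, σ₀²) prior on μ is conjugate. Posterior precision = 1/σ₀² + n/σ²; posterior mean is the precision-weighted average of μ₀ and x̄.
σ₀² = 0.87² = 0.7569, σ² = 1.15² = 1.3225; σ² + n·σ₀² = 1.3225 + 9·0.7569 = 8.1346.
Posterior precision = 1/σ₀² + n/σ² = 1/0.7569 + 9/1.3225 = (σ² + n·σ₀²)/(σ₀²σ²) = 8.1346/(0.7569·1.3225); posterior variance σₙ² = σ₀²σ²/(σ² + n·σ₀²) = 0.7569·1.3225/8.1346 = 0.123055.
Posterior SD = √σₙ² = √(0.7569·1.3225/8.1346) = 0.3508.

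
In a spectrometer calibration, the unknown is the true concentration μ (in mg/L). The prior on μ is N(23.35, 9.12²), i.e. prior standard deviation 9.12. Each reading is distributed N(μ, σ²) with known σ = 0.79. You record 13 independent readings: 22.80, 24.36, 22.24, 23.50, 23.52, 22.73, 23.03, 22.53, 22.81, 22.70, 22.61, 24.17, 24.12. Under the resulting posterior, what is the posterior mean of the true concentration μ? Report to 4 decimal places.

For Normal data with known variance σ², a Normal(μ₀, σ₀²) prior on μ is conjugate. Posterior precision = 1/σ₀² + n/σ²; posterior mean is the precision-weighted average of μ₀ and x̄.
Σxᵢ = 22.80 + 24.36 + 22.24 + 23.50 + 23.52 + 22.73 + 23.03 + 22.53 + 22.81 + 22.70 + 22.61 + 24.17 + 24.12 = 301.12, so n·x̄ = 301.12.
σ₀² = 9.12² = 83.1744, σ² = 0.79² = 0.6241; σ² + n·σ₀² = 0.6241 + 13·83.1744 = 1081.8913.
Posterior mean = (μ₀/σ₀² + n·x̄/σ²)/(1/σ₀² + n/σ²) = (σ²·μ₀ + σ₀²·n·x̄)/(σ² + n·σ₀²) = (0.6241·23.35 + 83.1744·301.12)/1081.8913 = 25060.048063/1081.8913 = 23.1632.

23.1632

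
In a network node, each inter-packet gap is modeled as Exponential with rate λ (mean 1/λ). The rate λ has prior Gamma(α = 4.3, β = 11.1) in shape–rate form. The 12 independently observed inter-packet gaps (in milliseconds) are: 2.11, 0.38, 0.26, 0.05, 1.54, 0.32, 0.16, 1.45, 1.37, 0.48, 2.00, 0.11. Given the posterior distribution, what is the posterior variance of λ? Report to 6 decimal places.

With a Gamma(shape α, rate β) prior on the exponential rate λ, the posterior after n observations with total T = Σxᵢ is Gamma(α+n, β+T).
Sum of observations T = 10.23 milliseconds; n = 12.
Posterior: Gamma(4.3+12, 11.1+10.23) = Gamma(16.3, 21.33).
Var = α/β² = 0.035827.

0.035827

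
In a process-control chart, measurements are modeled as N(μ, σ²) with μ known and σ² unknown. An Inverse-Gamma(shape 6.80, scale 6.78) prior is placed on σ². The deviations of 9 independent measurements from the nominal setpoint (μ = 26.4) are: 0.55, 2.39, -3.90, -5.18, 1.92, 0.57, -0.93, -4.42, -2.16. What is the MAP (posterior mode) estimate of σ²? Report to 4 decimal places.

3.6868

With known mean μ and an Inverse-Gamma(α, β) prior on σ², the Normal likelihood is conjugate: posterior is Inv-Gamma(α + n/2, β + Σ(xᵢ−μ)²/2).
Σ(xᵢ−μ)² = (0.55)² + (2.39)² + (-3.90)² + (-5.18)² + (1.92)² + (0.57)² + (-0.93)² + (-4.42)² + (-2.16)² = 77.1352.
Posterior: Inv-Gamma(6.80 + 9/2, 6.78 + 77.1352/2) = Inv-Gamma(11.30, 45.34760).
Mode = β/(α+1) = 45.34760/12.30 = 3.6868.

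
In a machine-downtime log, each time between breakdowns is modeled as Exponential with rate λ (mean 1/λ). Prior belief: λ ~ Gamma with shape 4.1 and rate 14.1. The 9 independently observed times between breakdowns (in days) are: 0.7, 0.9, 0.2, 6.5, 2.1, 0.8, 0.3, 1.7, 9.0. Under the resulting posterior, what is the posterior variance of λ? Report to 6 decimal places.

0.009942

With a Gamma(shape α, rate β) prior on the exponential rate λ, the posterior after n observations with total T = Σxᵢ is Gamma(α+n, β+T).
Sum of observations T = 22.2 days; n = 9.
Posterior: Gamma(4.1+9, 14.1+22.2) = Gamma(13.1, 36.3).
Var = α/β² = 0.009942.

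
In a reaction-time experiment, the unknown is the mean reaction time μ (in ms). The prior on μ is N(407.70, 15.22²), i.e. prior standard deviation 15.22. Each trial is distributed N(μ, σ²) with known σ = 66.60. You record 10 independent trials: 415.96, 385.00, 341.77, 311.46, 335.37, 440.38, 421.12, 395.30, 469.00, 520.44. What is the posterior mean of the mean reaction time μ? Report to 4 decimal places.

For Normal data with known variance σ², a Normal(μ₀, σ₀²) prior on μ is conjugate. Posterior precision = 1/σ₀² + n/σ²; posterior mean is the precision-weighted average of μ₀ and x̄.
Σxᵢ = 415.96 + 385.00 + 341.77 + 311.46 + 335.37 + 440.38 + 421.12 + 395.30 + 469.00 + 520.44 = 4035.8, so n·x̄ = 4035.8.
σ₀² = 15.22² = 231.6484, σ² = 66.60² = 4435.56; σ² + n·σ₀² = 4435.56 + 10·231.6484 = 6752.044.
Posterior mean = (μ₀/σ₀² + n·x̄/σ²)/(1/σ₀² + n/σ²) = (σ²·μ₀ + σ₀²·n·x̄)/(σ² + n·σ₀²) = (4435.56·407.70 + 231.6484·4035.8)/6752.044 = 2743264.42472/6752.044 = 406.2865.

406.2865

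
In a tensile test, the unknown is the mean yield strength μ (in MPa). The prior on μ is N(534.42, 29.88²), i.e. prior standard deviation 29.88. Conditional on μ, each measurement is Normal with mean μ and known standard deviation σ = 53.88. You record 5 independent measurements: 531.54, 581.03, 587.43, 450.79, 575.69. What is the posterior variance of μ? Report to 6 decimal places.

351.818149

For Normal data with known variance σ², a Normal(μ₀, σ₀²) prior on μ is conjugate. Posterior precision = 1/σ₀² + n/σ²; posterior mean is the precision-weighted average of μ₀ and x̄.
σ₀² = 29.88² = 892.8144, σ² = 53.88² = 2903.0544; σ² + n·σ₀² = 2903.0544 + 5·892.8144 = 7367.1264.
Posterior precision = 1/σ₀² + n/σ² = 1/892.8144 + 5/2903.0544 = (σ² + n·σ₀²)/(σ₀²σ²) = 7367.1264/(892.8144·2903.0544); posterior variance σₙ² = σ₀²σ²/(σ² + n·σ₀²) = 892.8144·2903.0544/7367.1264 = 351.818149.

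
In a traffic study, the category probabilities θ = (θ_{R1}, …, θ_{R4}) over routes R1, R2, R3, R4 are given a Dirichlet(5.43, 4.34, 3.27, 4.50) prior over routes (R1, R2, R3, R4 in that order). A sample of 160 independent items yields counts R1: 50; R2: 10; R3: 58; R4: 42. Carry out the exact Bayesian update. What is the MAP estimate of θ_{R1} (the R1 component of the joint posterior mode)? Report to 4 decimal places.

The Dirichlet prior is conjugate to the Multinomial likelihood: each posterior αⱼ = prior αⱼ + observed count nⱼ.
Posterior concentration: (55.43, 14.34, 61.27, 46.50), total = 177.54.
Joint mode component: (α_{R1}−1)/(Σα−K) = 54.43/173.54 = 0.3136.

0.3136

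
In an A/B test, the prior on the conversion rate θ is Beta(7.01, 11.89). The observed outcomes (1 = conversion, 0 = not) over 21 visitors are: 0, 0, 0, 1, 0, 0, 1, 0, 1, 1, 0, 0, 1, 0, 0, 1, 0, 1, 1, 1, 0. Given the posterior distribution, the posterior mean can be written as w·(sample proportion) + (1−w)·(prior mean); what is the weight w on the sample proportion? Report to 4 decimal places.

The Beta prior is conjugate to a Binomial/Bernoulli likelihood; the update adds successes to α and failures to β.
Posterior mean = (α₀+k)/(α₀+β₀+n) = [n/(α₀+β₀+n)]·(k/n) + [(α₀+β₀)/(α₀+β₀+n)]·α₀/(α₀+β₀), so only n and the prior enter the weight.
The weight on the data is w = n/(α₀+β₀+n) = 21/(7.01+11.89+21) = 21/39.90 = 0.5263.

0.5263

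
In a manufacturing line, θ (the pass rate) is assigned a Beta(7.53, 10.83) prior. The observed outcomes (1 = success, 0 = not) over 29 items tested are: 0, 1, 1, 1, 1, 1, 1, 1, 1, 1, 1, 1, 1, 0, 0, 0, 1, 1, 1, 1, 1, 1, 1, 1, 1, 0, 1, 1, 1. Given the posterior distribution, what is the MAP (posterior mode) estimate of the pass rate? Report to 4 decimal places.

0.6731

The Beta prior is conjugate to a Binomial/Bernoulli likelihood; the update adds successes to α and failures to β.
Posterior: Beta(α+k, β+n−k) = Beta(7.53+24, 10.83+5) = Beta(31.53, 15.83).
Mode of Beta(a,b) for a,b>1 is (a−1)/(a+b−2) = 30.53/45.36 = 0.6731.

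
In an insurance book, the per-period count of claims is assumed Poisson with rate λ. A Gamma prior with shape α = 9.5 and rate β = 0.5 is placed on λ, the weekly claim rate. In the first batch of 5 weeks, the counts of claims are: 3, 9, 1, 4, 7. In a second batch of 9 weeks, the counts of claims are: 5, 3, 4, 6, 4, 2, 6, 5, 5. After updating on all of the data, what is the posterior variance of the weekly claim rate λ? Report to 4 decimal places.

With a Gamma(shape α, rate β) prior, the Poisson likelihood is conjugate: the posterior is Gamma(α + ΣXᵢ, β + n).
Batch 1: sum of counts S = 24 over n = 5 weeks.
After batch 1: Gamma(α+S, β+n) = Gamma(9.5+24, 0.5+5) = Gamma(33.5, 5.5).
Batch 2: sum of counts S = 40 over n = 9 weeks.
After batch 2: Gamma(α+S, β+n) = Gamma(33.5+40, 5.5+9) = Gamma(73.5, 14.5).
Var = α/β² = 73.5/14.5² = 0.3496.

0.3496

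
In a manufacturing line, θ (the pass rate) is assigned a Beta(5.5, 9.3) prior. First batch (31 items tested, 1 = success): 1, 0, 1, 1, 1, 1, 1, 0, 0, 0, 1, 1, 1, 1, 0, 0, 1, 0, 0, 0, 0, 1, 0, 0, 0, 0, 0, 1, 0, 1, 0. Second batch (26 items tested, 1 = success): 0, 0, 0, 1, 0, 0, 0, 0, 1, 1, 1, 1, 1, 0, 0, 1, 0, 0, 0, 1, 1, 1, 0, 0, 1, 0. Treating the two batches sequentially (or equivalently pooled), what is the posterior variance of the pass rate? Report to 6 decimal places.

0.003356

The Beta prior is conjugate to a Binomial/Bernoulli likelihood; the update adds successes to α and failures to β.
After batch 1: Beta(5.5+14, 9.3+17) = Beta(19.5, 26.3).
After batch 2: Beta(19.5+11, 26.3+15) = Beta(30.5, 41.3).
Var = αβ/((α+β)²(α+β+1)) = 30.5·41.3/(71.8²·72.8) = 0.003356.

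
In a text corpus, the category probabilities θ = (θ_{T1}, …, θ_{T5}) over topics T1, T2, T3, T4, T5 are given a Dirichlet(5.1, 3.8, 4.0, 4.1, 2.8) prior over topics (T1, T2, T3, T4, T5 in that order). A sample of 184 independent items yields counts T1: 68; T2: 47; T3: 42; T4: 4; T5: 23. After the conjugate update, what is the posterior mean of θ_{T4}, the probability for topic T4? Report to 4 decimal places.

The Dirichlet prior is conjugate to the Multinomial likelihood: each posterior αⱼ = prior αⱼ + observed count nⱼ.
Posterior concentration: (73.1, 50.8, 46.0, 8.1, 25.8), total = 203.8.
E[θ_{T4}|data] = α_{T4}/Σα = 8.1/203.8 = 0.0397.

0.0397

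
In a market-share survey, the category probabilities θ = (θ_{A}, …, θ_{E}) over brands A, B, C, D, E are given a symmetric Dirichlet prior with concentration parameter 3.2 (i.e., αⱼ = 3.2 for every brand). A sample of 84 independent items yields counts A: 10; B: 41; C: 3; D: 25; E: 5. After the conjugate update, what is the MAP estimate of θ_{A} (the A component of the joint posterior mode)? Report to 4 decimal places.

0.1284

The Dirichlet prior is conjugate to the Multinomial likelihood: each posterior αⱼ = prior αⱼ + observed count nⱼ.
Posterior concentration: (13.2, 44.2, 6.2, 28.2, 8.2), total = 100.0.
Joint mode component: (α_{A}−1)/(Σα−K) = 12.2/95.0 = 0.1284.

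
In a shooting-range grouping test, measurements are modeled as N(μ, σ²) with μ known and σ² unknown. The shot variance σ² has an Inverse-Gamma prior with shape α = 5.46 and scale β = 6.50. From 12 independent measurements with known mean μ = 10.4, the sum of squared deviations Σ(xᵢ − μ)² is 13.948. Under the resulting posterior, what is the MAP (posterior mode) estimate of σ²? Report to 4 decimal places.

1.0814

With known mean μ and an Inverse-Gamma(α, β) prior on σ², the Normal likelihood is conjugate: posterior is Inv-Gamma(α + n/2, β + Σ(xᵢ−μ)²/2).
Posterior: Inv-Gamma(5.46 + 12/2, 6.50 + 13.948/2) = Inv-Gamma(11.46, 13.4740).
Mode = β/(α+1) = 13.4740/12.46 = 1.0814.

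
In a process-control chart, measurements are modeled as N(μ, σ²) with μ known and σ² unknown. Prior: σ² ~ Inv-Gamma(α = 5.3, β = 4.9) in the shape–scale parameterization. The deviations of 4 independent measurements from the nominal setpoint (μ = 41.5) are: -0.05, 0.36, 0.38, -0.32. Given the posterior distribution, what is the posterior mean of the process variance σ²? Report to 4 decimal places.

With known mean μ and an Inverse-Gamma(α, β) prior on σ², the Normal likelihood is conjugate: posterior is Inv-Gamma(α + n/2, β + Σ(xᵢ−μ)²/2).
Σ(xᵢ−μ)² = (-0.05)² + (0.36)² + (0.38)² + (-0.32)² = 0.3789.
Posterior: Inv-Gamma(5.3 + 4/2, 4.9 + 0.3789/2) = Inv-Gamma(7.30, 5.08945).
E[σ²|data] = β/(α−1) = 5.08945/6.30 = 0.8078.

0.8078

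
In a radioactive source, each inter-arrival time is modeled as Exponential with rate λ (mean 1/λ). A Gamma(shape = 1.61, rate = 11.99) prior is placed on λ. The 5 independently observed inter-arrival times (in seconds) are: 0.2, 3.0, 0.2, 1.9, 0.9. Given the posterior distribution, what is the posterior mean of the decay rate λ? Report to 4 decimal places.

With a Gamma(shape α, rate β) prior on the exponential rate λ, the posterior after n observations with total T = Σxᵢ is Gamma(α+n, β+T).
Sum of observations T = 6.2 seconds; n = 5.
Posterior: Gamma(1.61+5, 11.99+6.2) = Gamma(6.61, 18.19).
Posterior mean of λ = α/β = 6.61/18.19 = 0.3634.

0.3634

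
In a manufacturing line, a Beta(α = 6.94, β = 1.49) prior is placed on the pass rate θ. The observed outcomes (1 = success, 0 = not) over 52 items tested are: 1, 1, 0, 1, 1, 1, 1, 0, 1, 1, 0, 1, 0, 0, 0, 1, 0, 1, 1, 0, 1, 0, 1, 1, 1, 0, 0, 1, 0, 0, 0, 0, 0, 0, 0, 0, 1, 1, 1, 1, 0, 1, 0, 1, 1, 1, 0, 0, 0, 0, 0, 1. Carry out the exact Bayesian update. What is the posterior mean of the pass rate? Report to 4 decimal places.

0.5451

The Beta prior is conjugate to a Binomial/Bernoulli likelihood; the update adds successes to α and failures to β.
Posterior: Beta(α+k, β+n−k) = Beta(6.94+26, 1.49+26) = Beta(32.94, 27.49).
Posterior mean = α/(α+β) = 32.94/60.43 = 0.5451.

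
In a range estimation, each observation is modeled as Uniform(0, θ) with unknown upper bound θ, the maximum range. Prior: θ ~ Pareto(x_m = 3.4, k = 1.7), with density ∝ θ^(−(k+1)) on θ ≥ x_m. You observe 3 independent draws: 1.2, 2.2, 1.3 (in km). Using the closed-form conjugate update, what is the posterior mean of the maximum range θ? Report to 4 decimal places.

4.3189

A Pareto(scale x_m, shape k) prior on the upper bound θ of Uniform(0, θ) is conjugate: posterior is Pareto(max(x_m, max xᵢ), k + n).
Sample maximum = 2.2; prior scale x_m = 3.4 → posterior scale = max = 3.4.
Posterior shape = 1.7 + 3 = 4.7.
E[θ|data] = k·x_m/(k−1) = 4.7·3.4/3.7 = 4.3189.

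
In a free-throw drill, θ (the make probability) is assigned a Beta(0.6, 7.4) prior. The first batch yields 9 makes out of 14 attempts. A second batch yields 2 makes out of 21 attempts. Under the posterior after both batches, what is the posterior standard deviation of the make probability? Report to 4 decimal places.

0.0669

The Beta prior is conjugate to a Binomial/Bernoulli likelihood; the update adds successes to α and failures to β.
After batch 1: Beta(0.6+9, 7.4+5) = Beta(9.6, 12.4).
After batch 2: Beta(9.6+2, 12.4+19) = Beta(11.6, 31.4).
Var = αβ/((α+β)²(α+β+1)) = 11.6·31.4/(43.0²·44.0) = 0.00447711; SD = √0.00447711 = 0.0669.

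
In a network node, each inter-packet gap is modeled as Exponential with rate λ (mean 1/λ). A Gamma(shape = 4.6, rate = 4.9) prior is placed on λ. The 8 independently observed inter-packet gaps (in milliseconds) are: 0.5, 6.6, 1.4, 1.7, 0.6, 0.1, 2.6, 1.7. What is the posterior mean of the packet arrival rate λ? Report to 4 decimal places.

0.6269

With a Gamma(shape α, rate β) prior on the exponential rate λ, the posterior after n observations with total T = Σxᵢ is Gamma(α+n, β+T).
Sum of observations T = 15.2 milliseconds; n = 8.
Posterior: Gamma(4.6+8, 4.9+15.2) = Gamma(12.6, 20.1).
Posterior mean of λ = α/β = 12.6/20.1 = 0.6269.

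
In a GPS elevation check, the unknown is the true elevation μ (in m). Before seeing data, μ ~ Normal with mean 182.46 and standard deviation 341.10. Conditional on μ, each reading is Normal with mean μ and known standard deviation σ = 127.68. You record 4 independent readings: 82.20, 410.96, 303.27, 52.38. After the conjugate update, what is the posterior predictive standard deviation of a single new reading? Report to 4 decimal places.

For Normal data with known variance σ², a Normal(μ₀, σ₀²) prior on μ is conjugate. Posterior precision = 1/σ₀² + n/σ²; posterior mean is the precision-weighted average of μ₀ and x̄.
σ₀² = 341.10² = 116349.21, σ² = 127.68² = 16302.1824; σ² + n·σ₀² = 16302.1824 + 4·116349.21 = 481699.0224.
Posterior precision = 1/σ₀² + n/σ² = 1/116349.21 + 4/16302.1824 = (σ² + n·σ₀²)/(σ₀²σ²) = 481699.0224/(116349.21·16302.1824); posterior variance σₙ² = σ₀²σ²/(σ² + n·σ₀²) = 116349.21·16302.1824/481699.0224 = 3937.616552.
Predictive variance for one new observation = σₙ² + σ² = 116349.21·16302.1824/481699.0224 + 16302.1824 = σ²·(σ₀² + 481699.0224)/481699.0224 = 16302.1824·598048.2324/481699.0224 = 20239.798952; SD = √(16302.1824·598048.2324/481699.0224) = 142.2666.

142.2666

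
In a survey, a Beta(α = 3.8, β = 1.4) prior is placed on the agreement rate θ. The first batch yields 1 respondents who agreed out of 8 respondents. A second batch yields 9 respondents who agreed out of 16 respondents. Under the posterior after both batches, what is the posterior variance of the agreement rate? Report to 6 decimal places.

0.008253

The Beta prior is conjugate to a Binomial/Bernoulli likelihood; the update adds successes to α and failures to β.
After batch 1: Beta(3.8+1, 1.4+7) = Beta(4.8, 8.4).
After batch 2: Beta(4.8+9, 8.4+7) = Beta(13.8, 15.4).
Var = αβ/((α+β)²(α+β+1)) = 13.8·15.4/(29.2²·30.2) = 0.008253.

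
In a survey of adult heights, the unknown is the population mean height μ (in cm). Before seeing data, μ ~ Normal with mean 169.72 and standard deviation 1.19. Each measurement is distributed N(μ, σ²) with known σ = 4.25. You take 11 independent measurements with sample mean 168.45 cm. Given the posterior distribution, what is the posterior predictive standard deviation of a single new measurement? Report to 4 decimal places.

For Normal data with known variance σ², a Normal(μ₀, σ₀²) prior on μ is conjugate. Posterior precision = 1/σ₀² + n/σ²; posterior mean is the precision-weighted average of μ₀ and x̄.
σ₀² = 1.19² = 1.4161, σ² = 4.25² = 18.0625; σ² + n·σ₀² = 18.0625 + 11·1.4161 = 33.6396.
Posterior precision = 1/σ₀² + n/σ² = 1/1.4161 + 11/18.0625 = (σ² + n·σ₀²)/(σ₀²σ²) = 33.6396/(1.4161·18.0625); posterior variance σₙ² = σ₀²σ²/(σ² + n·σ₀²) = 1.4161·18.0625/33.6396 = 0.760363.
Predictive variance for one new observation = σₙ² + σ² = 1.4161·18.0625/33.6396 + 18.0625 = σ²·(σ₀² + 33.6396)/33.6396 = 18.0625·35.0557/33.6396 = 18.822863; SD = √(18.0625·35.0557/33.6396) = 4.3385.

4.3385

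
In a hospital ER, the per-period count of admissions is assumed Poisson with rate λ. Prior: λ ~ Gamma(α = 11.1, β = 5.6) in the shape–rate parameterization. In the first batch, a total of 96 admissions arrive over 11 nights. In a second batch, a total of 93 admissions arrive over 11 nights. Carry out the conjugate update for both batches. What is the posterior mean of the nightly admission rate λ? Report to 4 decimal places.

With a Gamma(shape α, rate β) prior, the Poisson likelihood is conjugate: the posterior is Gamma(α + ΣXᵢ, β + n).
After batch 1: Gamma(α+S, β+n) = Gamma(11.1+96, 5.6+11) = Gamma(107.1, 16.6).
After batch 2: Gamma(α+S, β+n) = Gamma(107.1+93, 16.6+11) = Gamma(200.1, 27.6).
Posterior mean = α/β = 200.1/27.6 = 7.2500.

7.2500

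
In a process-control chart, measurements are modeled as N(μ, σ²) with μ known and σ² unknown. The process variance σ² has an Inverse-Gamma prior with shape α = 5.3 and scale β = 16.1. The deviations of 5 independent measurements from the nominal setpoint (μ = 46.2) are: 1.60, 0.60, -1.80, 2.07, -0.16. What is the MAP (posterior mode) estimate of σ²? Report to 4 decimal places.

With known mean μ and an Inverse-Gamma(α, β) prior on σ², the Normal likelihood is conjugate: posterior is Inv-Gamma(α + n/2, β + Σ(xᵢ−μ)²/2).
Σ(xᵢ−μ)² = (1.60)² + (0.60)² + (-1.80)² + (2.07)² + (-0.16)² = 10.4705.
Posterior: Inv-Gamma(5.3 + 5/2, 16.1 + 10.4705/2) = Inv-Gamma(7.80, 21.33525).
Mode = β/(α+1) = 21.33525/8.80 = 2.4245.

2.4245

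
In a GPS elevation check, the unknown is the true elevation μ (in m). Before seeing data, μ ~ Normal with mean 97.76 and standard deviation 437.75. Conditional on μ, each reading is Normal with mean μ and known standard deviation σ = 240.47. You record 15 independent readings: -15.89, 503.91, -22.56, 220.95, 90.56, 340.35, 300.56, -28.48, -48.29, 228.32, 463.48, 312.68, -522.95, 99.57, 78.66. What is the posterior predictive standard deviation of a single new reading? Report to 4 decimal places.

248.2032

For Normal data with known variance σ², a Normal(μ₀, σ₀²) prior on μ is conjugate. Posterior precision = 1/σ₀² + n/σ²; posterior mean is the precision-weighted average of μ₀ and x̄.
σ₀² = 437.75² = 191625.0625, σ² = 240.47² = 57825.8209; σ² + n·σ₀² = 57825.8209 + 15·191625.0625 = 2932201.7584.
Posterior precision = 1/σ₀² + n/σ² = 1/191625.0625 + 15/57825.8209 = (σ² + n·σ₀²)/(σ₀²σ²) = 2932201.7584/(191625.0625·57825.8209); posterior variance σₙ² = σ₀²σ²/(σ² + n·σ₀²) = 191625.0625·57825.8209/2932201.7584 = 3779.029363.
Predictive variance for one new observation = σₙ² + σ² = 191625.0625·57825.8209/2932201.7584 + 57825.8209 = σ²·(σ₀² + 2932201.7584)/2932201.7584 = 57825.8209·3123826.8209/2932201.7584 = 61604.850263; SD = √(57825.8209·3123826.8209/2932201.7584) = 248.2032.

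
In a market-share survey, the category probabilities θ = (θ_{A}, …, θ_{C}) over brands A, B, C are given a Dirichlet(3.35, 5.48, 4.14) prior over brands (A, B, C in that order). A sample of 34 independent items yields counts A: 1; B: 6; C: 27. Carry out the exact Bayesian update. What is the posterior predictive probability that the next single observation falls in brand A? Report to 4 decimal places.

The Dirichlet prior is conjugate to the Multinomial likelihood: each posterior αⱼ = prior αⱼ + observed count nⱼ.
Posterior concentration: (4.35, 11.48, 31.14), total = 46.97.
P(next = A | data) = α_{A}/Σα = 0.0926.

0.0926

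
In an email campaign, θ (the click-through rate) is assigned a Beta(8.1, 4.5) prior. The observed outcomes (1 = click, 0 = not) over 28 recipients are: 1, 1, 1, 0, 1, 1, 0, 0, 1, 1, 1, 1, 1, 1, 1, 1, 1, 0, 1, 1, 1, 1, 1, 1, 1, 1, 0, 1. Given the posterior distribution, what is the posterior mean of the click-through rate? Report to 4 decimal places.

0.7660

The Beta prior is conjugate to a Binomial/Bernoulli likelihood; the update adds successes to α and failures to β.
Posterior: Beta(α+k, β+n−k) = Beta(8.1+23, 4.5+5) = Beta(31.1, 9.5).
Posterior mean = α/(α+β) = 31.1/40.6 = 0.7660.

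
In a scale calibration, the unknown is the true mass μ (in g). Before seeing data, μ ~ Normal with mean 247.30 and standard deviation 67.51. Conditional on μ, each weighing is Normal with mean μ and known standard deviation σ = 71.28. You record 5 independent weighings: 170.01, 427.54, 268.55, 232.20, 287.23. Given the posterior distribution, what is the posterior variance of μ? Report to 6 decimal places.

For Normal data with known variance σ², a Normal(μ₀, σ₀²) prior on μ is conjugate. Posterior precision = 1/σ₀² + n/σ²; posterior mean is the precision-weighted average of μ₀ and x̄.
σ₀² = 67.51² = 4557.6001, σ² = 71.28² = 5080.8384; σ² + n·σ₀² = 5080.8384 + 5·4557.6001 = 27868.8389.
Posterior precision = 1/σ₀² + n/σ² = 1/4557.6001 + 5/5080.8384 = (σ² + n·σ₀²)/(σ₀²σ²) = 27868.8389/(4557.6001·5080.8384); posterior variance σₙ² = σ₀²σ²/(σ² + n·σ₀²) = 4557.6001·5080.8384/27868.8389 = 830.907584.

830.907584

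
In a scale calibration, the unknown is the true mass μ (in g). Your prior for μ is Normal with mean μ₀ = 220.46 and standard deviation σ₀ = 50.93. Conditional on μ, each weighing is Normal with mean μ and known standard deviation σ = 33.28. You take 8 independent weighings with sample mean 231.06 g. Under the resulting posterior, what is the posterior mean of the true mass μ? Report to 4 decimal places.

For Normal data with known variance σ², a Normal(μ₀, σ₀²) prior on μ is conjugate. Posterior precision = 1/σ₀² + n/σ²; posterior mean is the precision-weighted average of μ₀ and x̄.
n·x̄ = 8·231.06 = 1848.48.
σ₀² = 50.93² = 2593.8649, σ² = 33.28² = 1107.5584; σ² + n·σ₀² = 1107.5584 + 8·2593.8649 = 21858.4776.
Posterior mean = (μ₀/σ₀² + n·x̄/σ²)/(1/σ₀² + n/σ²) = (σ²·μ₀ + σ₀²·n·x̄)/(σ² + n·σ₀²) = (1107.5584·220.46 + 2593.8649·1848.48)/21858.4776 = 5038879.715216/21858.4776 = 230.5229.

230.5229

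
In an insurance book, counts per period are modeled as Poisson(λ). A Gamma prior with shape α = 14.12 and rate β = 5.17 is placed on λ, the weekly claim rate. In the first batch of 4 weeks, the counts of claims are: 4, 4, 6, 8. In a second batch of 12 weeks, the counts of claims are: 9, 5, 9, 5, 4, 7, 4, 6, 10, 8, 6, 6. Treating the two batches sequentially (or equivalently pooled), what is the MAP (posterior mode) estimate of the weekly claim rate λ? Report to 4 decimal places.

5.3906

With a Gamma(shape α, rate β) prior, the Poisson likelihood is conjugate: the posterior is Gamma(α + ΣXᵢ, β + n).
Batch 1: sum of counts S = 22 over n = 4 weeks.
After batch 1: Gamma(α+S, β+n) = Gamma(14.12+22, 5.17+4) = Gamma(36.12, 9.17).
Batch 2: sum of counts S = 79 over n = 12 weeks.
After batch 2: Gamma(α+S, β+n) = Gamma(36.12+79, 9.17+12) = Gamma(115.12, 21.17).
Mode of Gamma(α,β) for α≥1 is (α−1)/β = 114.12/21.17 = 5.3906.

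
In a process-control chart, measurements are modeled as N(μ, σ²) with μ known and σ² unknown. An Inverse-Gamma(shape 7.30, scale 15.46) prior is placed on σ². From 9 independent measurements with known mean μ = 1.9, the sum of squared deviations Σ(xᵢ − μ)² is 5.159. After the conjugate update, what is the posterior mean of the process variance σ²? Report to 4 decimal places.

1.6703

With known mean μ and an Inverse-Gamma(α, β) prior on σ², the Normal likelihood is conjugate: posterior is Inv-Gamma(α + n/2, β + Σ(xᵢ−μ)²/2).
Posterior: Inv-Gamma(7.30 + 9/2, 15.46 + 5.159/2) = Inv-Gamma(11.80, 18.0395).
E[σ²|data] = β/(α−1) = 18.0395/10.80 = 1.6703.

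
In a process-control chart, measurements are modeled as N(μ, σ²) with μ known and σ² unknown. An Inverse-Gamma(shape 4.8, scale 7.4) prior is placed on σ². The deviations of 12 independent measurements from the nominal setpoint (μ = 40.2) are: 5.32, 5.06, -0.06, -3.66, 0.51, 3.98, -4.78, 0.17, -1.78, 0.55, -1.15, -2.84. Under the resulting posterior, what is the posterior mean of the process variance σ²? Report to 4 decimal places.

With known mean μ and an Inverse-Gamma(α, β) prior on σ², the Normal likelihood is conjugate: posterior is Inv-Gamma(α + n/2, β + Σ(xᵢ−μ)²/2).
Σ(xᵢ−μ)² = (5.32)² + (5.06)² + (-0.06)² + (-3.66)² + (0.51)² + (3.98)² + (-4.78)² + (0.17)² + (-1.78)² + (0.55)² + (-1.15)² + (-2.84)² = 119.1420.
Posterior: Inv-Gamma(4.8 + 12/2, 7.4 + 119.1420/2) = Inv-Gamma(10.80, 66.97100).
E[σ²|data] = β/(α−1) = 66.97100/9.80 = 6.8338.

6.8338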